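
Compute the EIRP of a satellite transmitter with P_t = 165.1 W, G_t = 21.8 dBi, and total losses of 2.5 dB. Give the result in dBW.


Pt = 165.1 W = 22.1775 dBW
EIRP = Pt_dBW + Gt - losses = 22.1775 + 21.8 - 2.5 = 41.4775 dBW

41.4775 dBW


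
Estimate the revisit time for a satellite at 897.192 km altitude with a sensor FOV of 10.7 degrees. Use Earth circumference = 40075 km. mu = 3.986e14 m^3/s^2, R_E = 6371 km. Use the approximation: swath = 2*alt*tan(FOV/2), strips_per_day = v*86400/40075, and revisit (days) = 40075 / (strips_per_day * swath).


swath = 2*897.192*tan(0.09337511) = 168.0395 km
v = sqrt(mu/r) = 7405.5182 m/s = 7.4055 km/s
strips/day = v*86400/40075 = 7.4055*86400/40075 = 15.9660
coverage/day = strips * swath = 15.9660 * 168.0395 = 2682.9153 km
revisit = 40075 / 2682.9153 = 14.9371 days

14.9371 days


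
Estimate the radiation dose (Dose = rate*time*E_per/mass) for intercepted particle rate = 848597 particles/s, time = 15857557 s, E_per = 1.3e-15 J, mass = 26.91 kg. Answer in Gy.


Total energy deposited = rate * time * E_per
  = 848597 * 15857557 * 1.3e-15 = 0.01749368 J
Dose = E_total / mass = 0.01749368 / 26.91
Dose = 6.5008093e-04 Gy

6.5008e-04 Gy


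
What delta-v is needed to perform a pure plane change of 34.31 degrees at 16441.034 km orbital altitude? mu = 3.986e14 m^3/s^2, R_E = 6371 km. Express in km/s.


r = 22812.0340 km = 2.2812034e+07 m
V = sqrt(mu/r) = 4180.0997 m/s
di = 34.31 deg = 0.5988225 rad
dV = 2*V*sin(di/2) = 2*4180.0997*sin(0.2994112)
dV = 2465.9051 m/s = 2.4659 km/s

2.4659 km/s


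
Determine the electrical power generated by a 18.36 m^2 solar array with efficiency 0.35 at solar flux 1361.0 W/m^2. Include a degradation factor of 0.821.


P = area * eta * S * degradation
P = 18.36 * 0.35 * 1361.0 * 0.821
P = 7180.2903 W

7180.2903 W


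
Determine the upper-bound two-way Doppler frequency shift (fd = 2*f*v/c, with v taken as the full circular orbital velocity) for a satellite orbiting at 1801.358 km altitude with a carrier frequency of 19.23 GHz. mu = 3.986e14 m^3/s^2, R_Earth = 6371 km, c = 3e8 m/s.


r = 8.172358e+06 m
v = sqrt(mu/r) = 6983.8508 m/s (worst-case radial velocity)
f = 19.23 GHz = 1.923e+10 Hz
fd = 2*f*v/c = 2*1.923e+10*6983.8508/3.0e+08
fd = 895329.6785 Hz

895329.6785 Hz


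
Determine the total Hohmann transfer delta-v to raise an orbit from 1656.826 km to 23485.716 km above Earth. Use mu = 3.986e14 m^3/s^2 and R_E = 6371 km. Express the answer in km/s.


r1 = 8027.8260 km = 8.027826e+06 m
r2 = 29856.7160 km = 2.9856716e+07 m
dv1 = sqrt(mu/r1)*(sqrt(2*r2/(r1+r2)) - 1) = 1800.1263 m/s
dv2 = sqrt(mu/r2)*(1 - sqrt(2*r1/(r1+r2))) = 1275.1738 m/s
total dv = |dv1| + |dv2| = 1800.1263 + 1275.1738 = 3075.3001 m/s = 3.0753 km/s

3.0753 km/s


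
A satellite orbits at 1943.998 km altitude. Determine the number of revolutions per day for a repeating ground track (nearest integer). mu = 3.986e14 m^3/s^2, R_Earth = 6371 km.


r = 8.314998e+06 m
T = 2*pi*sqrt(r^3/mu) = 7545.7853 s = 125.7631 min
revs/day = 1440 / 125.7631 = 11.4501
Rounded: 11 revolutions per day

11 revolutions per day


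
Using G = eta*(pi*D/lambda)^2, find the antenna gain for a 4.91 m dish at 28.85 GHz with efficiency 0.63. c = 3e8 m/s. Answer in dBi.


lambda = c/f = 3e8 / 2.885e+10 = 0.01039861 m
G = eta*(pi*D/lambda)^2 = 0.63*(pi*4.91/0.01039861)^2
G = 1.3862846e+06 (linear)
G = 10*log10(1.3862846e+06) = 61.4185 dBi

61.4185 dBi


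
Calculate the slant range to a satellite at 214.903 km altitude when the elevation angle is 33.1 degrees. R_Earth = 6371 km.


h = 214.903 km, el = 33.1 deg
d = -R_E*sin(el) + sqrt((R_E*sin(el))^2 + 2*R_E*h + h^2)
d = -6371.0000*sin(0.577704) + sqrt((6371.0000*0.546102)^2 + 2*6371.0000*214.903 + 214.903^2)
d = 379.4653 km

379.4653 km


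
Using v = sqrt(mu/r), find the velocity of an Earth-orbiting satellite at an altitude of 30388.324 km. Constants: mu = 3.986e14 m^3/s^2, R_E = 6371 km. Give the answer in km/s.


r = R_E + alt = 6371.0 + 30388.324 = 36759.3240 km = 3.6759324e+07 m
v = sqrt(mu/r) = sqrt(3.986e14 / 3.6759324e+07) = 3292.9481 m/s = 3.2929 km/s

3.2929 km/s


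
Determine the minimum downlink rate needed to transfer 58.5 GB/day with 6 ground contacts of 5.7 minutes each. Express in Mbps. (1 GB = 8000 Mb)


total contact time = 6 * 5.7 * 60 = 2052.0000 s
data = 58.5 GB = 468000.0000 Mb
rate = 468000.0000 / 2052.0000 = 228.0702 Mbps

228.0702 Mbps


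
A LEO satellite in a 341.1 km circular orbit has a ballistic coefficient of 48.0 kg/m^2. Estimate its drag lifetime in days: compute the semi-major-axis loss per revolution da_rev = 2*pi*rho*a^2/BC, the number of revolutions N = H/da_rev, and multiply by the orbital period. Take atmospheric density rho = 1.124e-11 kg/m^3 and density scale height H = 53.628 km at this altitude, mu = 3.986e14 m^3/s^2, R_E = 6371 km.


a = R_E + alt = 6712.1000 km = 6.7121e+06 m
da_rev = 2*pi*rho*a^2/BC = 2*pi*1.124e-11*(6.7121e+06)^2/48.0 = 66.285995 m per revolution
N = H/da_rev = 53628.0000 m / 66.285995 m = 809.0397 revolutions
P = 2*pi*sqrt(a^3/mu) = 5472.6648 s
lifetime = N*P = 809.0397 * 5472.6648 = 4.427603e+06 s = 51.2454 days

51.2454 days


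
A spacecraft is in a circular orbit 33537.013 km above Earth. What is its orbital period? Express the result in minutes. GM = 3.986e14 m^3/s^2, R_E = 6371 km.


r = 39908.0130 km = 3.9908013e+07 m
T = 2*pi*sqrt(r^3/mu) = 2*pi*sqrt(6.3559477e+22 / 3.986e14)
T = 79341.6776 s = 1322.3613 min

1322.3613 minutes


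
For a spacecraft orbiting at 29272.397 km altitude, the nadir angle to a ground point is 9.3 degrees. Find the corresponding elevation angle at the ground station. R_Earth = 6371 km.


r = R_E + alt = 35643.3970 km
Law of sines in the satellite / Earth-center / ground-point triangle:
  sin(nadir)/R_E = sin(90 + el)/r  =>  cos(el) = (r/R_E)*sin(nadir)
cos(el) = (35643.3970 / 6371.0000) * sin(9.3 deg) = 0.9041138
el = arccos(0.9041138) = 25.2958 deg
(Earth-central angle = 90 - nadir - el = 55.4042 deg)

25.2958 degrees


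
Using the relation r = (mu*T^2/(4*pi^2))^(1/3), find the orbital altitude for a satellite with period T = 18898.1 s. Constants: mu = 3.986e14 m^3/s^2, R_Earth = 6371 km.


T = 18898.1 s
r = (mu*T^2/(4*pi^2))^(1/3) = (3.986e14 * 18898.1^2 / (4*pi^2))^(1/3)
r = 1.5334559e+07 m = 15334.5587 km
alt = r - R_E = 15334.5587 - 6371 = 8963.5587 km

8963.5587 km


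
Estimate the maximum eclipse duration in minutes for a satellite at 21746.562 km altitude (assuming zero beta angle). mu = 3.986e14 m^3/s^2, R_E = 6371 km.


r = 28117.5620 km
T = 782.0355 min
Eclipse fraction = arcsin(R_E/r)/pi = arcsin(6371.0000/28117.5620)/pi
= arcsin(0.2265844)/pi = 0.0727559
Eclipse duration = 0.0727559 * 782.0355 = 56.8977 min

56.8977 minutes


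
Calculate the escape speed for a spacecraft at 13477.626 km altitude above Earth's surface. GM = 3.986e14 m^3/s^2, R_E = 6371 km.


r = 6371.0 + 13477.626 = 19848.6260 km = 1.9848626e+07 m
v_esc = sqrt(2*mu/r) = sqrt(2*3.986e14 / 1.9848626e+07)
v_esc = 6337.5065 m/s = 6.3375 km/s

6.3375 km/s


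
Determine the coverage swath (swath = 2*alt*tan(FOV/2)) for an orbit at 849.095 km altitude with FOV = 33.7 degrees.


FOV = 33.7 deg = 0.588176 rad
swath = 2 * alt * tan(FOV/2) = 2 * 849.095 * tan(0.294088)
swath = 2 * 849.095 * 0.3028703
swath = 514.3313 km

514.3313 km


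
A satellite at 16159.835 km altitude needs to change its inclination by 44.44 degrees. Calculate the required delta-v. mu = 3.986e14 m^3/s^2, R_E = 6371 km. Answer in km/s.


r = 22530.8350 km = 2.2530835e+07 m
V = sqrt(mu/r) = 4206.1040 m/s
di = 44.44 deg = 0.7756243 rad
dV = 2*V*sin(di/2) = 2*4206.1040*sin(0.3878122)
dV = 3181.1938 m/s = 3.1812 km/s

3.1812 km/s


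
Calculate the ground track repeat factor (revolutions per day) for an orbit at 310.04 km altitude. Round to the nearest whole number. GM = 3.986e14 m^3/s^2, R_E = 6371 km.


r = 6.68104e+06 m
T = 2*pi*sqrt(r^3/mu) = 5434.7219 s = 90.5787 min
revs/day = 1440 / 90.5787 = 15.8978
Rounded: 16 revolutions per day

16 revolutions per day


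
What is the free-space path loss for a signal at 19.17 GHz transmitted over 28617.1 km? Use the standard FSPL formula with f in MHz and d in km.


f = 19.17 GHz = 19170.0000 MHz
d = 28617.1 km
FSPL = 32.44 + 20*log10(19170.0000) + 20*log10(28617.1)
FSPL = 32.44 + 85.6524 + 89.1325
FSPL = 207.2250 dB

207.2250 dB


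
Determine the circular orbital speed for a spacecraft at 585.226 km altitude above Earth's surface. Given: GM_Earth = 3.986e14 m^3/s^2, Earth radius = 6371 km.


r = R_E + alt = 6371.0 + 585.226 = 6956.2260 km = 6.956226e+06 m
v = sqrt(mu/r) = sqrt(3.986e14 / 6.956226e+06) = 7569.7547 m/s = 7.5698 km/s

7.5698 km/s


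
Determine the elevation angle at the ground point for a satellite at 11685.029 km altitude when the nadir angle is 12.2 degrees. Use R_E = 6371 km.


r = R_E + alt = 18056.0290 km
Law of sines in the satellite / Earth-center / ground-point triangle:
  sin(nadir)/R_E = sin(90 + el)/r  =>  cos(el) = (r/R_E)*sin(nadir)
cos(el) = (18056.0290 / 6371.0000) * sin(12.2 deg) = 0.5989149
el = arccos(0.5989149) = 53.2078 deg
(Earth-central angle = 90 - nadir - el = 24.5922 deg)

53.2078 degrees


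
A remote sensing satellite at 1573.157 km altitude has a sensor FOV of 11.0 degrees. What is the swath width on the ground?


FOV = 11.0 deg = 0.1919862 rad
swath = 2 * alt * tan(FOV/2) = 2 * 1573.157 * tan(0.09599311)
swath = 2 * 1573.157 * 0.09628905
swath = 302.9556 km

302.9556 km


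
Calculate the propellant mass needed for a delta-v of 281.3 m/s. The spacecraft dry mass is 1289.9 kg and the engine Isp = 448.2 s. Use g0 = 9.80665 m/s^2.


ve = Isp * g0 = 448.2 * 9.80665 = 4395.340530 m/s
mass ratio = exp(dv/ve) = exp(281.3/4395.340530) = 1.06609196
m_prop = m_dry * (mr - 1) = 1289.9 * (1.06609196 - 1)
m_prop = 85.2520 kg

85.2520 kg


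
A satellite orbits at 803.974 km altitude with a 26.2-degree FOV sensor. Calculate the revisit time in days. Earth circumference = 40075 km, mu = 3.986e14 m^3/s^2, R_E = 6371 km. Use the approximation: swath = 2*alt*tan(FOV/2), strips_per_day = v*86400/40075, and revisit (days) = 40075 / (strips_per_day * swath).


swath = 2*803.974*tan(0.2286381) = 374.1812 km
v = sqrt(mu/r) = 7453.4695 m/s = 7.4535 km/s
strips/day = v*86400/40075 = 7.4535*86400/40075 = 16.0694
coverage/day = strips * swath = 16.0694 * 374.1812 = 6012.8543 km
revisit = 40075 / 6012.8543 = 6.6649 days

6.6649 days


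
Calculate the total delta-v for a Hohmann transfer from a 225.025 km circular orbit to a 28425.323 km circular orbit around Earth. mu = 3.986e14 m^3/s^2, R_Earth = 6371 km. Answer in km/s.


r1 = 6596.0250 km = 6.596025e+06 m
r2 = 34796.3230 km = 3.4796323e+07 m
dv1 = sqrt(mu/r1)*(sqrt(2*r2/(r1+r2)) - 1) = 2306.0406 m/s
dv2 = sqrt(mu/r2)*(1 - sqrt(2*r1/(r1+r2))) = 1473.8335 m/s
total dv = |dv1| + |dv2| = 2306.0406 + 1473.8335 = 3779.8741 m/s = 3.7799 km/s

3.7799 km/s


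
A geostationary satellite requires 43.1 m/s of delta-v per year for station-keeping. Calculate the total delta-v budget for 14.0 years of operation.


dV = rate * years = 43.1 * 14.0
dV = 603.4000 m/s

603.4000 m/s


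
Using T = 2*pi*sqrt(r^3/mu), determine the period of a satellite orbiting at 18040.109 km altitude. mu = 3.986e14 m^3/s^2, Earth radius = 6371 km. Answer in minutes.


r = 24411.1090 km = 2.4411109e+07 m
T = 2*pi*sqrt(r^3/mu) = 2*pi*sqrt(1.4546635e+22 / 3.986e14)
T = 37957.0530 s = 632.6175 min

632.6175 minutes


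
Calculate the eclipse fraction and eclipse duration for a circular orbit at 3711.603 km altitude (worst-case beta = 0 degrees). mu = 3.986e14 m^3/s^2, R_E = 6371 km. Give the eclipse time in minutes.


r = 10082.6030 km
T = 167.9264 min
Eclipse fraction = arcsin(R_E/r)/pi = arcsin(6371.0000/10082.6030)/pi
= arcsin(0.6318805)/pi = 0.2177167
Eclipse duration = 0.2177167 * 167.9264 = 36.5604 min

36.5604 minutes


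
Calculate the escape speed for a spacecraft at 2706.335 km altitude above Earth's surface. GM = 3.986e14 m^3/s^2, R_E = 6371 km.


r = 6371.0 + 2706.335 = 9077.3350 km = 9.077335e+06 m
v_esc = sqrt(2*mu/r) = sqrt(2*3.986e14 / 9.077335e+06)
v_esc = 9371.3997 m/s = 9.3714 km/s

9.3714 km/s


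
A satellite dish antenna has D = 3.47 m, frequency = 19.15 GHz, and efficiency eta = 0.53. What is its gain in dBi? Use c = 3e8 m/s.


lambda = c/f = 3e8 / 1.915e+10 = 0.0156658 m
G = eta*(pi*D/lambda)^2 = 0.53*(pi*3.47/0.0156658)^2
G = 256643.1114 (linear)
G = 10*log10(256643.1114) = 54.0933 dBi

54.0933 dBi


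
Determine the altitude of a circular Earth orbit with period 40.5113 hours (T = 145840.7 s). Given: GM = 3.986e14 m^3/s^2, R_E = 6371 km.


T = 145840.7 s
r = (mu*T^2/(4*pi^2))^(1/3) = (3.986e14 * 145840.7^2 / (4*pi^2))^(1/3)
r = 5.9884121e+07 m = 59884.1210 km
alt = r - R_E = 59884.1210 - 6371 = 53513.1210 km

53513.1210 km


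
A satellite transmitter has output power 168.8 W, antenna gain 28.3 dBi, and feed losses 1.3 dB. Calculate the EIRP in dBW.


Pt = 168.8 W = 22.2737 dBW
EIRP = Pt_dBW + Gt - losses = 22.2737 + 28.3 - 1.3 = 49.2737 dBW

49.2737 dBW


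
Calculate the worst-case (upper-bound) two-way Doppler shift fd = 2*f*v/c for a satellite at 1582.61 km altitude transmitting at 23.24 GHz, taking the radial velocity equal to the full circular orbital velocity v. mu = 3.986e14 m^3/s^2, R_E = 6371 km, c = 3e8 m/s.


r = 7.95361e+06 m
v = sqrt(mu/r) = 7079.2378 m/s (worst-case radial velocity)
f = 23.24 GHz = 2.324e+10 Hz
fd = 2*f*v/c = 2*2.324e+10*7079.2378/3.0e+08
fd = 1.0968099e+06 Hz

1.0968e+06 Hz


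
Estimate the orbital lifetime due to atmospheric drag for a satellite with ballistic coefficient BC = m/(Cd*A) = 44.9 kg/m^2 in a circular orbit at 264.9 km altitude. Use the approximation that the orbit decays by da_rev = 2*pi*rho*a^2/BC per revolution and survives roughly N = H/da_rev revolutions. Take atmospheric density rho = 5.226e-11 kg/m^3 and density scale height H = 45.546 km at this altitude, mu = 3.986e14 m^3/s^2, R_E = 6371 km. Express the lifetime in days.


a = R_E + alt = 6635.9000 km = 6.6359e+06 m
da_rev = 2*pi*rho*a^2/BC = 2*pi*5.226e-11*(6.6359e+06)^2/44.9 = 322.034646 m per revolution
N = H/da_rev = 45546.0000 m / 322.034646 m = 141.4320 revolutions
P = 2*pi*sqrt(a^3/mu) = 5379.7361 s
lifetime = N*P = 141.4320 * 5379.7361 = 760866.7641 s = 8.8063 days

8.8063 days


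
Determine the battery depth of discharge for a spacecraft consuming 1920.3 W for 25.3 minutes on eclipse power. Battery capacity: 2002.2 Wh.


E_used = P * t / 60 = 1920.3 * 25.3 / 60 = 809.7265 Wh
DOD = E_used / E_total * 100 = 809.7265 / 2002.2 * 100
DOD = 40.4418 %

40.4418 %


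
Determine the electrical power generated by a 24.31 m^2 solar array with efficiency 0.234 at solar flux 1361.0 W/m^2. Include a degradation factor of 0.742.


P = area * eta * S * degradation
P = 24.31 * 0.234 * 1361.0 * 0.742
P = 5744.6404 W

5744.6404 W


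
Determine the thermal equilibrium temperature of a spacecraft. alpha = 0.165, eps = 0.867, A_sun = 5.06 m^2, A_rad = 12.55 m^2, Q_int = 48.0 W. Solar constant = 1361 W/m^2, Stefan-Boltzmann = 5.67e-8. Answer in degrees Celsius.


Numerator = alpha*S*A_sun + Q_int = 0.165*1361*5.06 + 48.0 = 1184.2989 W
Denominator = eps*sigma*A_rad = 0.867*5.67e-8*12.55 = 6.1694419e-07 W/K^4
T^4 = 1.9196208e+09 K^4
T = 209.3167 K = -63.8333 C

-63.8333 degrees Celsius


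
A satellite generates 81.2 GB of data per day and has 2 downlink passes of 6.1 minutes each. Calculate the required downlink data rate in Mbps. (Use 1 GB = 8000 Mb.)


total contact time = 2 * 6.1 * 60 = 732.0000 s
data = 81.2 GB = 649600.0000 Mb
rate = 649600.0000 / 732.0000 = 887.4317 Mbps

887.4317 Mbps


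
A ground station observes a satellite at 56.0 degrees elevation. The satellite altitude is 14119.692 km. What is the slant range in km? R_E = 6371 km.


h = 14119.692 km, el = 56.0 deg
d = -R_E*sin(el) + sqrt((R_E*sin(el))^2 + 2*R_E*h + h^2)
d = -6371.0000*sin(0.9773844) + sqrt((6371.0000*0.8290376)^2 + 2*6371.0000*14119.692 + 14119.692^2)
d = 14896.8094 km

14896.8094 km


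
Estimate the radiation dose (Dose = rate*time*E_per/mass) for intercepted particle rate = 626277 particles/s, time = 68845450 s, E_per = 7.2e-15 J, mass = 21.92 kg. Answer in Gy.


Total energy deposited = rate * time * E_per
  = 626277 * 68845450 * 7.2e-15 = 0.3104375 J
Dose = E_total / mass = 0.3104375 / 21.92
Dose = 0.0141623 Gy

0.0142 Gy


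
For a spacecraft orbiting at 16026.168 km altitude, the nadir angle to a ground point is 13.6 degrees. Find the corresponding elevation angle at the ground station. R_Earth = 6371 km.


r = R_E + alt = 22397.1680 km
Law of sines in the satellite / Earth-center / ground-point triangle:
  sin(nadir)/R_E = sin(90 + el)/r  =>  cos(el) = (r/R_E)*sin(nadir)
cos(el) = (22397.1680 / 6371.0000) * sin(13.6 deg) = 0.8266391
el = arccos(0.8266391) = 34.2450 deg
(Earth-central angle = 90 - nadir - el = 42.1550 deg)

34.2450 degrees


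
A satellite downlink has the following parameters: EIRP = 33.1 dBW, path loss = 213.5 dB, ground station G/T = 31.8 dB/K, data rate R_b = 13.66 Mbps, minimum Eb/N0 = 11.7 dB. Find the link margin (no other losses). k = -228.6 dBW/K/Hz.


C/N0 = EIRP - FSPL + G/T - k = 33.1 - 213.5 + 31.8 - (-228.6)
C/N0 = 80.0000 dB-Hz
R_b = 13.66 Mbps = 1.366e+07 bps -> 10*log10(R_b) = 71.3545 dB-Hz
Eb/N0 = C/N0 - 10*log10(R_b) = 80.0000 - 71.3545 = 8.6455 dB
Margin = Eb/N0 - Eb/N0_req = 8.6455 - 11.7 = -3.0545 dB (negative margin: link does not close)

-3.0545 dB


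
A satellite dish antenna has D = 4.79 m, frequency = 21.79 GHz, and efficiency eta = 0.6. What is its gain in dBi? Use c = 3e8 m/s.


lambda = c/f = 3e8 / 2.179e+10 = 0.01376778 m
G = eta*(pi*D/lambda)^2 = 0.6*(pi*4.79/0.01376778)^2
G = 716793.3601 (linear)
G = 10*log10(716793.3601) = 58.5539 dBi

58.5539 dBi


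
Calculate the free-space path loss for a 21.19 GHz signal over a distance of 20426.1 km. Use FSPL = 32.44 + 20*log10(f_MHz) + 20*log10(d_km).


f = 21.19 GHz = 21190.0000 MHz
d = 20426.1 km
FSPL = 32.44 + 20*log10(21190.0000) + 20*log10(20426.1)
FSPL = 32.44 + 86.5226 + 86.2037
FSPL = 205.1663 dB

205.1663 dB


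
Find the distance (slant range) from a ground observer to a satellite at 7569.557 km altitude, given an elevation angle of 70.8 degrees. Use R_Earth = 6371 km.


h = 7569.557 km, el = 70.8 deg
d = -R_E*sin(el) + sqrt((R_E*sin(el))^2 + 2*R_E*h + h^2)
d = -6371.0000*sin(1.2357) + sqrt((6371.0000*0.9443764)^2 + 2*6371.0000*7569.557 + 7569.557^2)
d = 7765.5850 km

7765.5850 km


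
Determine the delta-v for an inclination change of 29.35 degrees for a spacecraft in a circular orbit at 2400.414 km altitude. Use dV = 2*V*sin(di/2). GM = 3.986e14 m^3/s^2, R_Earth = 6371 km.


r = 8771.4140 km = 8.771414e+06 m
V = sqrt(mu/r) = 6741.1477 m/s
di = 29.35 deg = 0.5122541 rad
dV = 2*V*sin(di/2) = 2*6741.1477*sin(0.2561271)
dV = 3415.5490 m/s = 3.4155 km/s

3.4155 km/s


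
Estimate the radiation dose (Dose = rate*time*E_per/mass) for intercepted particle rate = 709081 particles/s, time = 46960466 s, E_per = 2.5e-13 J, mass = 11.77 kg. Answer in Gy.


Total energy deposited = rate * time * E_per
  = 709081 * 46960466 * 2.5e-13 = 8.3247 J
Dose = E_total / mass = 8.3247 / 11.77
Dose = 0.7072807 Gy

0.7073 Gy


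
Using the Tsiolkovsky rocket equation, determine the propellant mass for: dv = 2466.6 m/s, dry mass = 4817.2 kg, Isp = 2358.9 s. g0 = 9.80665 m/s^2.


ve = Isp * g0 = 2358.9 * 9.80665 = 23132.906685 m/s
mass ratio = exp(dv/ve) = exp(2466.6/23132.906685) = 1.11251957
m_prop = m_dry * (mr - 1) = 4817.2 * (1.11251957 - 1)
m_prop = 542.0293 kg

542.0293 kg


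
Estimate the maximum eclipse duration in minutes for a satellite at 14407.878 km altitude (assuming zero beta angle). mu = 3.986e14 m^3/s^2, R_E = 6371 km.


r = 20778.8780 km
T = 496.8132 min
Eclipse fraction = arcsin(R_E/r)/pi = arcsin(6371.0000/20778.8780)/pi
= arcsin(0.3066094)/pi = 0.09919454
Eclipse duration = 0.09919454 * 496.8132 = 49.2812 min

49.2812 minutes


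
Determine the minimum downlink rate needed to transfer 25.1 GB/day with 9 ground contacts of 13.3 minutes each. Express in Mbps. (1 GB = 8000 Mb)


total contact time = 9 * 13.3 * 60 = 7182.0000 s
data = 25.1 GB = 200800.0000 Mb
rate = 200800.0000 / 7182.0000 = 27.9588 Mbps

27.9588 Mbps


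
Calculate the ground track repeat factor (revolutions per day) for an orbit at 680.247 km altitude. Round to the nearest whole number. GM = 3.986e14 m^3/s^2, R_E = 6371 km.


r = 7.051247e+06 m
T = 2*pi*sqrt(r^3/mu) = 5892.6428 s = 98.2107 min
revs/day = 1440 / 98.2107 = 14.6624
Rounded: 15 revolutions per day

15 revolutions per day


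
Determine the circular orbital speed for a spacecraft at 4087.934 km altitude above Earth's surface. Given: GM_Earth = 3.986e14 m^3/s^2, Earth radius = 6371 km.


r = R_E + alt = 6371.0 + 4087.934 = 10458.9340 km = 1.0458934e+07 m
v = sqrt(mu/r) = sqrt(3.986e14 / 1.0458934e+07) = 6173.4074 m/s = 6.1734 km/s

6.1734 km/s


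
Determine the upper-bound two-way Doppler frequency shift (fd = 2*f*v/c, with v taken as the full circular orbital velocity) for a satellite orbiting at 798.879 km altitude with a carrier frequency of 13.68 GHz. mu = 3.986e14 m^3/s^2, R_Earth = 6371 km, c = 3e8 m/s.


r = 7.169879e+06 m
v = sqrt(mu/r) = 7456.1173 m/s (worst-case radial velocity)
f = 13.68 GHz = 1.368e+10 Hz
fd = 2*f*v/c = 2*1.368e+10*7456.1173/3.0e+08
fd = 679997.9012 Hz

679997.9012 Hz


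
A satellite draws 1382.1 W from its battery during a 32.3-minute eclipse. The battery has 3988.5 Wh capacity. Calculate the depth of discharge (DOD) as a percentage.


E_used = P * t / 60 = 1382.1 * 32.3 / 60 = 744.0305 Wh
DOD = E_used / E_total * 100 = 744.0305 / 3988.5 * 100
DOD = 18.6544 %

18.6544 %


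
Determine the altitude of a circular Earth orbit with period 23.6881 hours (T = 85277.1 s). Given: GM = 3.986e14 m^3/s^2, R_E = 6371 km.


T = 85277.1 s
r = (mu*T^2/(4*pi^2))^(1/3) = (3.986e14 * 85277.1^2 / (4*pi^2))^(1/3)
r = 4.1874291e+07 m = 41874.2911 km
alt = r - R_E = 41874.2911 - 6371 = 35503.2911 km

35503.2911 km


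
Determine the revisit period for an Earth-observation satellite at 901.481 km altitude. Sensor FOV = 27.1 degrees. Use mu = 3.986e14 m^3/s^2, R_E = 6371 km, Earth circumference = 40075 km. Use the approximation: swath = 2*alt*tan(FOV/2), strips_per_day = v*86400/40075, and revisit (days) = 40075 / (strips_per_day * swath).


swath = 2*901.481*tan(0.2364921) = 434.5173 km
v = sqrt(mu/r) = 7403.3341 m/s = 7.4033 km/s
strips/day = v*86400/40075 = 7.4033*86400/40075 = 15.9613
coverage/day = strips * swath = 15.9613 * 434.5173 = 6935.4497 km
revisit = 40075 / 6935.4497 = 5.7783 days

5.7783 days


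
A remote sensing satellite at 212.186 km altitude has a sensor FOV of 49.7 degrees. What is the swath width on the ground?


FOV = 49.7 deg = 0.8674286 rad
swath = 2 * alt * tan(FOV/2) = 2 * 212.186 * tan(0.4337143)
swath = 2 * 212.186 * 0.4631243
swath = 196.5370 km

196.5370 km


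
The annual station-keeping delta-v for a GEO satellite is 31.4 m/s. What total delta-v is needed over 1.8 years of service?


dV = rate * years = 31.4 * 1.8
dV = 56.5200 m/s

56.5200 m/s


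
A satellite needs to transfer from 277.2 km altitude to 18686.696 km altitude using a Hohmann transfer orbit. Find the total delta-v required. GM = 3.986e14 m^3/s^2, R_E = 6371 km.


r1 = 6648.2000 km = 6.6482e+06 m
r2 = 25057.6960 km = 2.5057696e+07 m
dv1 = sqrt(mu/r1)*(sqrt(2*r2/(r1+r2)) - 1) = 1991.7839 m/s
dv2 = sqrt(mu/r2)*(1 - sqrt(2*r1/(r1+r2))) = 1405.5685 m/s
total dv = |dv1| + |dv2| = 1991.7839 + 1405.5685 = 3397.3524 m/s = 3.3974 km/s

3.3974 km/s


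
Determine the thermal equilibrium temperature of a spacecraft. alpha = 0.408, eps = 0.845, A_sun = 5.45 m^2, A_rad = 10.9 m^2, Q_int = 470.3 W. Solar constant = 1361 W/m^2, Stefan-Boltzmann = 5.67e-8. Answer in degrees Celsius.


Numerator = alpha*S*A_sun + Q_int = 0.408*1361*5.45 + 470.3 = 3496.6196 W
Denominator = eps*sigma*A_rad = 0.845*5.67e-8*10.9 = 5.2223535e-07 W/K^4
T^4 = 6.6954862e+09 K^4
T = 286.0524 K = 12.9024 C

12.9024 degrees Celsius


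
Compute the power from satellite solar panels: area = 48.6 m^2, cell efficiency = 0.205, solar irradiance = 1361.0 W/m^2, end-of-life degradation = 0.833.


P = area * eta * S * degradation
P = 48.6 * 0.205 * 1361.0 * 0.833
P = 11295.1826 W

11295.1826 W


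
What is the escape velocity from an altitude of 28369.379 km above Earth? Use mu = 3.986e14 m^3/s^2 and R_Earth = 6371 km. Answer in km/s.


r = 6371.0 + 28369.379 = 34740.3790 km = 3.4740379e+07 m
v_esc = sqrt(2*mu/r) = sqrt(2*3.986e14 / 3.4740379e+07)
v_esc = 4790.3403 m/s = 4.7903 km/s

4.7903 km/s


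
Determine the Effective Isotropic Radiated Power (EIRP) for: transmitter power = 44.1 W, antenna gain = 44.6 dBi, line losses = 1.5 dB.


Pt = 44.1 W = 16.4444 dBW
EIRP = Pt_dBW + Gt - losses = 16.4444 + 44.6 - 1.5 = 59.5444 dBW

59.5444 dBW


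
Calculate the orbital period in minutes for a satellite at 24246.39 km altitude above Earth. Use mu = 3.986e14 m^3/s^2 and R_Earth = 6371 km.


r = 30617.3900 km = 3.061739e+07 m
T = 2*pi*sqrt(r^3/mu) = 2*pi*sqrt(2.8701494e+22 / 3.986e14)
T = 53316.7257 s = 888.6121 min

888.6121 minutes


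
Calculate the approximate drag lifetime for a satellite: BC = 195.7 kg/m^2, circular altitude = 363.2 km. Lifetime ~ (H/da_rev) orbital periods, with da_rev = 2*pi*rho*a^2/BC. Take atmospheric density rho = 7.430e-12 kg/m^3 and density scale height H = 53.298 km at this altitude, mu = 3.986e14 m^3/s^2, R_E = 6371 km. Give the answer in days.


a = R_E + alt = 6734.2000 km = 6.7342e+06 m
da_rev = 2*pi*rho*a^2/BC = 2*pi*7.430e-12*(6.7342e+06)^2/195.7 = 10.818072 m per revolution
N = H/da_rev = 53298.0000 m / 10.818072 m = 4926.7558 revolutions
P = 2*pi*sqrt(a^3/mu) = 5499.7157 s
lifetime = N*P = 4926.7558 * 5499.7157 = 2.7095756e+07 s = 313.6083 days

313.6083 days


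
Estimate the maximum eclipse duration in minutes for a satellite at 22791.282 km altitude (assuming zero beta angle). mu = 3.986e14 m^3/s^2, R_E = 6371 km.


r = 29162.2820 km
T = 826.0232 min
Eclipse fraction = arcsin(R_E/r)/pi = arcsin(6371.0000/29162.2820)/pi
= arcsin(0.2184671)/pi = 0.07010564
Eclipse duration = 0.07010564 * 826.0232 = 57.9089 min

57.9089 minutes


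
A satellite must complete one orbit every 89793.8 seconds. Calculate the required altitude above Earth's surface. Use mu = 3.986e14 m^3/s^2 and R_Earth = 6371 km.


T = 89793.8 s
r = (mu*T^2/(4*pi^2))^(1/3) = (3.986e14 * 89793.8^2 / (4*pi^2))^(1/3)
r = 4.3340118e+07 m = 43340.1177 km
alt = r - R_E = 43340.1177 - 6371 = 36969.1177 km

36969.1177 km


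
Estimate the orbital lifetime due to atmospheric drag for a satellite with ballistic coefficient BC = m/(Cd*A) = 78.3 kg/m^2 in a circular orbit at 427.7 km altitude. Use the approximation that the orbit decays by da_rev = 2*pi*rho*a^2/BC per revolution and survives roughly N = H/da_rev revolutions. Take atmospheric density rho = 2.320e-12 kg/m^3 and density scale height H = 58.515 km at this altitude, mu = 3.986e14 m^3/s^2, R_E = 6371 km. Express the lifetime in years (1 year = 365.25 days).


a = R_E + alt = 6798.7000 km = 6.7987e+06 m
da_rev = 2*pi*rho*a^2/BC = 2*pi*2.320e-12*(6.7987e+06)^2/78.3 = 8.605138 m per revolution
N = H/da_rev = 58515.0000 m / 8.605138 m = 6800.0070 revolutions
P = 2*pi*sqrt(a^3/mu) = 5578.9188 s
lifetime = N*P = 6800.0070 * 5578.9188 = 3.7936687e+07 s = 439.0820 days
years = 439.0820 / 365.25 = 1.2021 years

1.2021 years


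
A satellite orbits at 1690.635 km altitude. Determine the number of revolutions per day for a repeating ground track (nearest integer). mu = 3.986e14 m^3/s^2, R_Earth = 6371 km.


r = 8.061635e+06 m
T = 2*pi*sqrt(r^3/mu) = 7203.5391 s = 120.0590 min
revs/day = 1440 / 120.0590 = 11.9941
Rounded: 12 revolutions per day

12 revolutions per day


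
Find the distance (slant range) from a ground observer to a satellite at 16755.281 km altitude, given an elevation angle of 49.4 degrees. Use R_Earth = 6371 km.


h = 16755.281 km, el = 49.4 deg
d = -R_E*sin(el) + sqrt((R_E*sin(el))^2 + 2*R_E*h + h^2)
d = -6371.0000*sin(0.8621927) + sqrt((6371.0000*0.7592713)^2 + 2*6371.0000*16755.281 + 16755.281^2)
d = 17914.2730 km

17914.2730 km


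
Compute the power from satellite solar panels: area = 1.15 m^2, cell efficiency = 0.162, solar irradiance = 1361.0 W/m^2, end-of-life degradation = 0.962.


P = area * eta * S * degradation
P = 1.15 * 0.162 * 1361.0 * 0.962
P = 243.9192 W

243.9192 W


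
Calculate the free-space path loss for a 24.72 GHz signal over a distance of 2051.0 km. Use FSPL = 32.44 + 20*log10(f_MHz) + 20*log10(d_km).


f = 24.72 GHz = 24720.0000 MHz
d = 2051.0 km
FSPL = 32.44 + 20*log10(24720.0000) + 20*log10(2051.0)
FSPL = 32.44 + 87.8610 + 66.2393
FSPL = 186.5403 dB

186.5403 dB


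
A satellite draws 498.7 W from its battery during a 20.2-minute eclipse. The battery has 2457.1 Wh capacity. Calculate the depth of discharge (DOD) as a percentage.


E_used = P * t / 60 = 498.7 * 20.2 / 60 = 167.8957 Wh
DOD = E_used / E_total * 100 = 167.8957 / 2457.1 * 100
DOD = 6.8331 %

6.8331 %


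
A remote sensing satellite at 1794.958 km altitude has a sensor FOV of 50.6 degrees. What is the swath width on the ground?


FOV = 50.6 deg = 0.8831366 rad
swath = 2 * alt * tan(FOV/2) = 2 * 1794.958 * tan(0.4415683)
swath = 2 * 1794.958 * 0.4726978
swath = 1696.9455 km

1696.9455 km


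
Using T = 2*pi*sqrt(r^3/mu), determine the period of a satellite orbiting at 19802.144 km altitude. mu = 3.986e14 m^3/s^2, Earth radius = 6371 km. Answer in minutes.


r = 26173.1440 km = 2.6173144e+07 m
T = 2*pi*sqrt(r^3/mu) = 2*pi*sqrt(1.792948e+22 / 3.986e14)
T = 42140.0516 s = 702.3342 min

702.3342 minutes


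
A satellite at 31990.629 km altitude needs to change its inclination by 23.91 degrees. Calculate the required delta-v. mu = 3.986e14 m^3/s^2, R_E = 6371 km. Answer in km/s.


r = 38361.6290 km = 3.8361629e+07 m
V = sqrt(mu/r) = 3223.4440 m/s
di = 23.91 deg = 0.4173082 rad
dV = 2*V*sin(di/2) = 2*3223.4440*sin(0.2086541)
dV = 1335.4302 m/s = 1.3354 km/s

1.3354 km/s


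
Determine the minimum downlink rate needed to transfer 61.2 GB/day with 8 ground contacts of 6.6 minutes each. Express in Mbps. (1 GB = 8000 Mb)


total contact time = 8 * 6.6 * 60 = 3168.0000 s
data = 61.2 GB = 489600.0000 Mb
rate = 489600.0000 / 3168.0000 = 154.5455 Mbps

154.5455 Mbps


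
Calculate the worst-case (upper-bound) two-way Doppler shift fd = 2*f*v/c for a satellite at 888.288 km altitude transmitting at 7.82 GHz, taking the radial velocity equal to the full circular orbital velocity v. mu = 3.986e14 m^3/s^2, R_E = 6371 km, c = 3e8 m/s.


r = 7.259288e+06 m
v = sqrt(mu/r) = 7410.0585 m/s (worst-case radial velocity)
f = 7.82 GHz = 7.82e+09 Hz
fd = 2*f*v/c = 2*7.82e+09*7410.0585/3.0e+08
fd = 386311.0474 Hz

386311.0474 Hz


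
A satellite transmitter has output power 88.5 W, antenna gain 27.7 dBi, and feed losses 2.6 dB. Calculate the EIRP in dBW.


Pt = 88.5 W = 19.4694 dBW
EIRP = Pt_dBW + Gt - losses = 19.4694 + 27.7 - 2.6 = 44.5694 dBW

44.5694 dBW


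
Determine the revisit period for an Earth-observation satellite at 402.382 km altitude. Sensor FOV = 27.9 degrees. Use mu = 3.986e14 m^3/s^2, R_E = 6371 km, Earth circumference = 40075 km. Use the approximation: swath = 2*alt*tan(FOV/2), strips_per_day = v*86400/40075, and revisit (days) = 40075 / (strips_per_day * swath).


swath = 2*402.382*tan(0.2434734) = 199.9044 km
v = sqrt(mu/r) = 7671.2452 m/s = 7.6712 km/s
strips/day = v*86400/40075 = 7.6712*86400/40075 = 16.5389
coverage/day = strips * swath = 16.5389 * 199.9044 = 3306.1950 km
revisit = 40075 / 3306.1950 = 12.1212 days

12.1212 days


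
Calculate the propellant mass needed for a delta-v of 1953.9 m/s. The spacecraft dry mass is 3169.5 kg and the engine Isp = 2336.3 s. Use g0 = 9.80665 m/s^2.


ve = Isp * g0 = 2336.3 * 9.80665 = 22911.276395 m/s
mass ratio = exp(dv/ve) = exp(1953.9/22911.276395) = 1.08902320
m_prop = m_dry * (mr - 1) = 3169.5 * (1.08902320 - 1)
m_prop = 282.1590 kg

282.1590 kg


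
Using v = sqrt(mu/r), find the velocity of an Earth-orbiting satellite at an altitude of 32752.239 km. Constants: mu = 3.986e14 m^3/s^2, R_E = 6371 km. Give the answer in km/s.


r = R_E + alt = 6371.0 + 32752.239 = 39123.2390 km = 3.9123239e+07 m
v = sqrt(mu/r) = sqrt(3.986e14 / 3.9123239e+07) = 3191.9145 m/s = 3.1919 km/s

3.1919 km/s


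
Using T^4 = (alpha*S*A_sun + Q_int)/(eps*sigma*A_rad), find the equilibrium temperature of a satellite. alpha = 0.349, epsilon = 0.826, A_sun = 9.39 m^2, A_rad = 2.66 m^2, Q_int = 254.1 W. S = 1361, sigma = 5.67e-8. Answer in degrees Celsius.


Numerator = alpha*S*A_sun + Q_int = 0.349*1361*9.39 + 254.1 = 4714.2467 W
Denominator = eps*sigma*A_rad = 0.826*5.67e-8*2.66 = 1.2457897e-07 W/K^4
T^4 = 3.7841432e+10 K^4
T = 441.0541 K = 167.9041 C

167.9041 degrees Celsius


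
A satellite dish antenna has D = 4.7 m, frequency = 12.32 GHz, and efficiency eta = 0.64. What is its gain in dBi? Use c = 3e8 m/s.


lambda = c/f = 3e8 / 1.232e+10 = 0.02435065 m
G = eta*(pi*D/lambda)^2 = 0.64*(pi*4.7/0.02435065)^2
G = 235317.5627 (linear)
G = 10*log10(235317.5627) = 53.7165 dBi

53.7165 dBi


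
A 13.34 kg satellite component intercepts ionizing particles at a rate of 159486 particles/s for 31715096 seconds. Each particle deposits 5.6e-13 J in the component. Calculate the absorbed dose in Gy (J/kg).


Total energy deposited = rate * time * E_per
  = 159486 * 31715096 * 5.6e-13 = 2.8325 J
Dose = E_total / mass = 2.8325 / 13.34
Dose = 0.2123346 Gy

0.2123 Gy


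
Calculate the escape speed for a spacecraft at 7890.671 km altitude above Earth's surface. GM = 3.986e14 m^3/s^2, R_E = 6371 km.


r = 6371.0 + 7890.671 = 14261.6710 km = 1.4261671e+07 m
v_esc = sqrt(2*mu/r) = sqrt(2*3.986e14 / 1.4261671e+07)
v_esc = 7476.5017 m/s = 7.4765 km/s

7.4765 km/s


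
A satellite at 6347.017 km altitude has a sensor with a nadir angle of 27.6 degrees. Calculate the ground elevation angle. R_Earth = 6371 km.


r = R_E + alt = 12718.0170 km
Law of sines in the satellite / Earth-center / ground-point triangle:
  sin(nadir)/R_E = sin(90 + el)/r  =>  cos(el) = (r/R_E)*sin(nadir)
cos(el) = (12718.0170 / 6371.0000) * sin(27.6 deg) = 0.924848
el = arccos(0.924848) = 22.3545 deg
(Earth-central angle = 90 - nadir - el = 40.0455 deg)

22.3545 degrees


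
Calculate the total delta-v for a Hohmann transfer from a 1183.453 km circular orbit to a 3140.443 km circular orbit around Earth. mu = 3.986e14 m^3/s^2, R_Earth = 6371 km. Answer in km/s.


r1 = 7554.4530 km = 7.554453e+06 m
r2 = 9511.4430 km = 9.511443e+06 m
dv1 = sqrt(mu/r1)*(sqrt(2*r2/(r1+r2)) - 1) = 405.1818 m/s
dv2 = sqrt(mu/r2)*(1 - sqrt(2*r1/(r1+r2))) = 382.4703 m/s
total dv = |dv1| + |dv2| = 405.1818 + 382.4703 = 787.6520 m/s = 0.787652 km/s

0.7877 km/s


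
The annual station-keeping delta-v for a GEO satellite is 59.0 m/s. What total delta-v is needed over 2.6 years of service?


dV = rate * years = 59.0 * 2.6
dV = 153.4000 m/s

153.4000 m/s


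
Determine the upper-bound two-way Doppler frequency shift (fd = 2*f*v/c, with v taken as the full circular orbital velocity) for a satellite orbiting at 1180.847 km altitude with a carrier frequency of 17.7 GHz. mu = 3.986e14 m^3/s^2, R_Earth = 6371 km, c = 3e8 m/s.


r = 7.551847e+06 m
v = sqrt(mu/r) = 7265.1077 m/s (worst-case radial velocity)
f = 17.7 GHz = 1.77e+10 Hz
fd = 2*f*v/c = 2*1.77e+10*7265.1077/3.0e+08
fd = 857282.7068 Hz

857282.7068 Hz


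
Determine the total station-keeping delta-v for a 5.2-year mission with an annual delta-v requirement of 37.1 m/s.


dV = rate * years = 37.1 * 5.2
dV = 192.9200 m/s

192.9200 m/s


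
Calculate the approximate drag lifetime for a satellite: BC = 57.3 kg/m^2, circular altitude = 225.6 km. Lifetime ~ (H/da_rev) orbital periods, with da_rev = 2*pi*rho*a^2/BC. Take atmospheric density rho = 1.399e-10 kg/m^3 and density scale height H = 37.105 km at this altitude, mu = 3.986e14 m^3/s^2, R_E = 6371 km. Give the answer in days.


a = R_E + alt = 6596.6000 km = 6.5966e+06 m
da_rev = 2*pi*rho*a^2/BC = 2*pi*1.399e-10*(6.5966e+06)^2/57.3 = 667.549172 m per revolution
N = H/da_rev = 37105.0000 m / 667.549172 m = 55.5839 revolutions
P = 2*pi*sqrt(a^3/mu) = 5332.0160 s
lifetime = N*P = 55.5839 * 5332.0160 = 296374.3544 s = 3.4303 days

3.4303 days


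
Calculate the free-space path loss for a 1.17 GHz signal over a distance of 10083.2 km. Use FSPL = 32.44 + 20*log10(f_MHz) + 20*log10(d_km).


f = 1.17 GHz = 1170.0000 MHz
d = 10083.2 km
FSPL = 32.44 + 20*log10(1170.0000) + 20*log10(10083.2)
FSPL = 32.44 + 61.3637 + 80.0720
FSPL = 173.8757 dB

173.8757 dB


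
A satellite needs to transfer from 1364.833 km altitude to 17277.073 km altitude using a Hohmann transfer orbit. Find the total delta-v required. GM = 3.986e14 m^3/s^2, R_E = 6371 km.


r1 = 7735.8330 km = 7.735833e+06 m
r2 = 23648.0730 km = 2.3648073e+07 m
dv1 = sqrt(mu/r1)*(sqrt(2*r2/(r1+r2)) - 1) = 1633.8073 m/s
dv2 = sqrt(mu/r2)*(1 - sqrt(2*r1/(r1+r2))) = 1222.9351 m/s
total dv = |dv1| + |dv2| = 1633.8073 + 1222.9351 = 2856.7424 m/s = 2.8567 km/s

2.8567 km/s


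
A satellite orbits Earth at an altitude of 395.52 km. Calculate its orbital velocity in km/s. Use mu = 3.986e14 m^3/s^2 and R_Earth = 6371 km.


r = R_E + alt = 6371.0 + 395.52 = 6766.5200 km = 6.76652e+06 m
v = sqrt(mu/r) = sqrt(3.986e14 / 6.76652e+06) = 7675.1339 m/s = 7.6751 km/s

7.6751 km/s


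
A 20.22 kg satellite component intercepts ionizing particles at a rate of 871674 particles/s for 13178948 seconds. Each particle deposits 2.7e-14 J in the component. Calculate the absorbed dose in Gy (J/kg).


Total energy deposited = rate * time * E_per
  = 871674 * 13178948 * 2.7e-14 = 0.3101692 J
Dose = E_total / mass = 0.3101692 / 20.22
Dose = 0.01533972 Gy

0.0153 Gy


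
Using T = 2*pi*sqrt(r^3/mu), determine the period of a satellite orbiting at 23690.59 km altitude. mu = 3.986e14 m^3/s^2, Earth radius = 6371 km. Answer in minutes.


r = 30061.5900 km = 3.006159e+07 m
T = 2*pi*sqrt(r^3/mu) = 2*pi*sqrt(2.7166635e+22 / 3.986e14)
T = 51871.5400 s = 864.5257 min

864.5257 minutes


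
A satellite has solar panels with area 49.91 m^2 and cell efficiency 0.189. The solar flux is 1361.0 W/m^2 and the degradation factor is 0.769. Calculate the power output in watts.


P = area * eta * S * degradation
P = 49.91 * 0.189 * 1361.0 * 0.769
P = 9872.6522 W

9872.6522 W


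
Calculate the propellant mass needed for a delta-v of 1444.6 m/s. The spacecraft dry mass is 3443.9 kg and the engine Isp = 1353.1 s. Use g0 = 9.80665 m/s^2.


ve = Isp * g0 = 1353.1 * 9.80665 = 13269.378115 m/s
mass ratio = exp(dv/ve) = exp(1444.6/13269.378115) = 1.11501426
m_prop = m_dry * (mr - 1) = 3443.9 * (1.11501426 - 1)
m_prop = 396.0976 kg

396.0976 kg


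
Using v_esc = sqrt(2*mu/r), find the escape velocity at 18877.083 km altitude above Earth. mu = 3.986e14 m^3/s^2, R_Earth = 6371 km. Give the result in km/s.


r = 6371.0 + 18877.083 = 25248.0830 km = 2.5248083e+07 m
v_esc = sqrt(2*mu/r) = sqrt(2*3.986e14 / 2.5248083e+07)
v_esc = 5619.1347 m/s = 5.6191 km/s

5.6191 km/s


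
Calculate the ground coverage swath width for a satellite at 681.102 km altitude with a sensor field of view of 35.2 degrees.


FOV = 35.2 deg = 0.6143559 rad
swath = 2 * alt * tan(FOV/2) = 2 * 681.102 * tan(0.3071779)
swath = 2 * 681.102 * 0.3172187
swath = 432.1166 km

432.1166 km


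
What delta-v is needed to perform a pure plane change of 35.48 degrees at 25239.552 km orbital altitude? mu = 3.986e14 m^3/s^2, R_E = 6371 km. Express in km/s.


r = 31610.5520 km = 3.1610552e+07 m
V = sqrt(mu/r) = 3551.0158 m/s
di = 35.48 deg = 0.6192428 rad
dV = 2*V*sin(di/2) = 2*3551.0158*sin(0.3096214)
dV = 2163.9753 m/s = 2.1640 km/s

2.1640 km/s


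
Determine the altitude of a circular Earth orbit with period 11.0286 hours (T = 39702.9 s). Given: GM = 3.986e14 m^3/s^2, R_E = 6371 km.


T = 39702.9 s
r = (mu*T^2/(4*pi^2))^(1/3) = (3.986e14 * 39702.9^2 / (4*pi^2))^(1/3)
r = 2.5154016e+07 m = 25154.0164 km
alt = r - R_E = 25154.0164 - 6371 = 18783.0164 km

18783.0164 km
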